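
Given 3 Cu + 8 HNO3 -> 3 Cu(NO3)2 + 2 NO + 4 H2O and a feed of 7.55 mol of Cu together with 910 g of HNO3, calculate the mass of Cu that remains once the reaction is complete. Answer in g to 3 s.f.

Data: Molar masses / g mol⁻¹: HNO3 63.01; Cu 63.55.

136 g

n(Cu) = 7.550 mol
n(HNO3) = 910.0 / 63.01 = 14.44 mol
n/ν → Cu: 2.517, HNO3: 1.805; HNO3 is limiting.
Cu consumed = (3/8) × 14.44 = 5.415 mol
Cu remaining = 7.550 − 5.415 = 2.135 mol
mass = 2.135 × 63.55 = 135.7 g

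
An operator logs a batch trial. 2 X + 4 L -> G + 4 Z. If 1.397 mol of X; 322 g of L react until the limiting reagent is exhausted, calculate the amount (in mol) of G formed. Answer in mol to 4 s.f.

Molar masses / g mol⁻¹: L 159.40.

n(X) = 1.397 mol
n(L) = 322.0 / 159.40 = 2.020 mol
n/ν → X: 0.6985, L: 0.5050; L is limiting.
n(G) = (1/4) × 2.020 = 0.5050 mol

0.5050 mol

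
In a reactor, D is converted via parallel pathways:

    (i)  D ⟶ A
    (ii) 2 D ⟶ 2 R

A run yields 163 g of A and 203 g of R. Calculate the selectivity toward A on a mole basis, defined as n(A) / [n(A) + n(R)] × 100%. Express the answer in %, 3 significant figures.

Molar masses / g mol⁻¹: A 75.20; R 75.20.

44.5 %

n(A) = 163 / 75.20 = 2.168 mol
n(R) = 203 / 75.20 = 2.699 mol
selectivity = 2.168/(2.168+2.699) × 100 = 44.54 %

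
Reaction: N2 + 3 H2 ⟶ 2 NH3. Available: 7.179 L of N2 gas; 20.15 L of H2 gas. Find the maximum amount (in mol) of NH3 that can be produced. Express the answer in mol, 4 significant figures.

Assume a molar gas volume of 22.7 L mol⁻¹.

n(N2) = 7.179 / 22.7 = 0.3163 mol
n(H2) = 20.15 / 22.7 = 0.8877 mol
n/ν for N2 = 0.3163/1 = 0.3163
n/ν for H2 = 0.8877/3 = 0.2959
Smallest n/ν is H2 → limiting reagent.
n(NH3) = (2/3) × 0.8877 = 0.5918 mol

0.5918 mol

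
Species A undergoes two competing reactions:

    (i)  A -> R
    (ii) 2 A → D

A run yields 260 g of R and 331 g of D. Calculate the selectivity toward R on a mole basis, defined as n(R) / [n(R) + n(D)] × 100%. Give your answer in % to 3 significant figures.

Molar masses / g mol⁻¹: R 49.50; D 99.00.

n(R) = 260 / 49.50 = 5.253 mol
n(D) = 331 / 99.00 = 3.343 mol
selectivity = 5.253/(5.253+3.343) × 100 = 61.11 %

61.1 %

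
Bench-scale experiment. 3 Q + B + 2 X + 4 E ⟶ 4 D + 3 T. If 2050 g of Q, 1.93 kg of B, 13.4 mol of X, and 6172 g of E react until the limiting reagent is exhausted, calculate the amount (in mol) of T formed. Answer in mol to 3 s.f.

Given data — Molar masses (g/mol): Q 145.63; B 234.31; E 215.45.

n(Q) = 2050 / 145.63 = 14.08 mol
n(B) = 1.930×1000 / 234.31 = 8.237 mol
n(X) = 13.40 mol
n(E) = 6172 / 215.45 = 28.65 mol
n/ν for Q = 14.08/3 = 4.693
n/ν for B = 8.237/1 = 8.237
n/ν for X = 13.40/2 = 6.700
n/ν for E = 28.65/4 = 7.163
Smallest n/ν is Q → limiting reagent.
n(T) = (3/3) × 14.08 = 14.08 mol

14.1 mol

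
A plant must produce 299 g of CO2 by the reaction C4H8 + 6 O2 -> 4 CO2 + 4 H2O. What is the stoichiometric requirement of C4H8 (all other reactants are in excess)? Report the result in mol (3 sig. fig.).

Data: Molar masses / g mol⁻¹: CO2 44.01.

n(CO2) = 299 / 44.01 = 6.794 mol
n(C4H8) = (1/4) × 6.794 = 1.699 mol

1.70 mol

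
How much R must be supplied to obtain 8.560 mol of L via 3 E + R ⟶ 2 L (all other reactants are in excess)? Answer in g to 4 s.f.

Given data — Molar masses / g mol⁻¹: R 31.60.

135.2 g

n(L) = 8.560 mol
n(R) = (1/2) × 8.560 = 4.280 mol
mass = 4.280 × 31.60 = 135.2 g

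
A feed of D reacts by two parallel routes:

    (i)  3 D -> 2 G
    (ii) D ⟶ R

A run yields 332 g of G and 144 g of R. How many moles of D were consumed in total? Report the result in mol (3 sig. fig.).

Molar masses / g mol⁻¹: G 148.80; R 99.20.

4.80 mol

n(G) = 332 / 148.80 = 2.231 mol
n(R) = 144 / 99.20 = 1.452 mol
n(D) via (i) = (3/2)×2.231 = 3.347 mol
n(D) via (ii) = (1/1)×1.452 = 1.452 mol
total n(D) = 3.347 + 1.452 = 4.799 mol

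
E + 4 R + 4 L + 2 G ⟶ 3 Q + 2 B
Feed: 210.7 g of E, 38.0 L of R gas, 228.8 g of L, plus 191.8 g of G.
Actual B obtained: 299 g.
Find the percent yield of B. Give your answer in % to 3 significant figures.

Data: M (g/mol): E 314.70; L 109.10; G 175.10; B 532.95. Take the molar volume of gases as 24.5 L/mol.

n(E) = 210.7 / 314.70 = 0.6695 mol
n(R) = 38.00 / 24.5 = 1.551 mol
n(L) = 228.8 / 109.10 = 2.097 mol
n(G) = 191.8 / 175.10 = 1.095 mol
n/ν for E = 0.6695/1 = 0.6695
n/ν for R = 1.551/4 = 0.3878
n/ν for L = 2.097/4 = 0.5243
n/ν for G = 1.095/2 = 0.5475
Smallest n/ν is R → limiting reagent.
theoretical n(B) = (2/4) × 1.551 = 0.7755 mol → 413.3 g
% yield = 299 / 413.3 × 100 = 72.34 %

72.3 %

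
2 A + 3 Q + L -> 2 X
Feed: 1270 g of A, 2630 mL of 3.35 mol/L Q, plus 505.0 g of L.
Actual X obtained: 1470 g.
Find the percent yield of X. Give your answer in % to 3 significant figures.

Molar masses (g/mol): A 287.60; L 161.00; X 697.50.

47.7 %

n(A) = 1270 / 287.60 = 4.416 mol
n(Q) = 3.35 × 2630/1000 = 8.811 mol
n(L) = 505.0 / 161.00 = 3.137 mol
n/ν for A = 4.416/2 = 2.208
n/ν for Q = 8.811/3 = 2.937
n/ν for L = 3.137/1 = 3.137
Smallest n/ν is A → limiting reagent.
theoretical n(X) = (2/2) × 4.416 = 4.416 mol → 3080 g
% yield = 1470 / 3080 × 100 = 47.73 %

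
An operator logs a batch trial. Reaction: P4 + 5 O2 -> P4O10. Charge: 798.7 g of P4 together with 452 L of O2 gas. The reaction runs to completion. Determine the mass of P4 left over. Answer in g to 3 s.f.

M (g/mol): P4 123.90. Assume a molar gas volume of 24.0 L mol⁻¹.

n(P4) = 798.7 / 123.90 = 6.446 mol
n(O2) = 452.0 / 24.0 = 18.83 mol
n/ν → P4: 6.446, O2: 3.766; O2 is limiting.
P4 consumed = (1/5) × 18.83 = 3.766 mol
P4 remaining = 6.446 − 3.766 = 2.680 mol
mass = 2.680 × 123.90 = 332.1 g

332 g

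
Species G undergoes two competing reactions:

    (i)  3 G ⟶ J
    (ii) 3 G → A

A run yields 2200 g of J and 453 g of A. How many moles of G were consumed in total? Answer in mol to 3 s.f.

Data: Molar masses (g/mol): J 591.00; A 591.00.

13.5 mol

n(J) = 2200 / 591.00 = 3.723 mol
n(A) = 453 / 591.00 = 0.7665 mol
n(G) via (i) = (3/1)×3.723 = 11.17 mol
n(G) via (ii) = (3/1)×0.7665 = 2.300 mol
total n(G) = 11.17 + 2.300 = 13.47 mol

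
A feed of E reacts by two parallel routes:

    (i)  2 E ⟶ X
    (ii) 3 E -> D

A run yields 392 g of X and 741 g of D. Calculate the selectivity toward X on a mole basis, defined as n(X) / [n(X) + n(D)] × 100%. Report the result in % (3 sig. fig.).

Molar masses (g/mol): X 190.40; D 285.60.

n(X) = 392 / 190.40 = 2.059 mol
n(D) = 741 / 285.60 = 2.595 mol
selectivity = 2.059/(2.059+2.595) × 100 = 44.24 %

44.2 %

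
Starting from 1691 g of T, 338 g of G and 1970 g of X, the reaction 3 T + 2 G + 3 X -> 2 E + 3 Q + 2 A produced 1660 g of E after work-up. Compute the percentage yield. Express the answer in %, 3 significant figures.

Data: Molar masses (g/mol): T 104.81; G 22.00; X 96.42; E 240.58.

n(T) = 1691 / 104.81 = 16.13 mol
n(G) = 338.0 / 22.00 = 15.36 mol
n(X) = 1970 / 96.42 = 20.43 mol
n/ν → T: 5.377, G: 7.680, X: 6.810; T is limiting.
theoretical n(E) = (2/3) × 16.13 = 10.75 mol → 2586 g
% yield = 1660 / 2586 × 100 = 64.19 %

64.2 %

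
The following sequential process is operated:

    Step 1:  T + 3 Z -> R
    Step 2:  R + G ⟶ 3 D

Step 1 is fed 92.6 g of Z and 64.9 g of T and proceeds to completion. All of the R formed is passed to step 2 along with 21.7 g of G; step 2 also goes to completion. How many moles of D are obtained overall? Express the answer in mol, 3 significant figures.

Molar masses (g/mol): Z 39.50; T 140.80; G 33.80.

Step 1:
n(Z) = 92.60 / 39.50 = 2.344 mol
n(T) = 64.90 / 140.80 = 0.4609 mol
n/ν for Z = 2.344/3 = 0.7813
n/ν for T = 0.4609/1 = 0.4609
Smallest n/ν is T → limiting reagent.
n(R) produced = (1/1) × 0.4609 = 0.4609 mol
Step 2:
n(R) available = 0.4609 mol
n(G) = 21.70 / 33.80 = 0.6420 mol
n/ν for R = 0.4609/1 = 0.4609
n/ν for G = 0.6420/1 = 0.6420
Smallest n/ν is R → limiting reagent.
n(D) = (3/1) × 0.4609 = 1.383 mol

1.38 mol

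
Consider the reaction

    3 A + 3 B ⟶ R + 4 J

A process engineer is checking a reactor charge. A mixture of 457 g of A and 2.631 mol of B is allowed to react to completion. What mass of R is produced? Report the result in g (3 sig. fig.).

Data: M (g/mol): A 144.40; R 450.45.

n(A) = 457.0 / 144.40 = 3.165 mol
n(B) = 2.631 mol
n/ν → A: 1.055, B: 0.8770; B is limiting.
n(R) = (1/3) × 2.631 = 0.8770 mol
mass = 0.8770 × 450.45 = 395.0 g

395 g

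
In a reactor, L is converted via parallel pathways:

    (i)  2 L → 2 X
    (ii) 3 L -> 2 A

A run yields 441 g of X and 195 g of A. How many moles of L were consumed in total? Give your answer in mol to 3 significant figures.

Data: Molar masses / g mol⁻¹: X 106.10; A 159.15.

n(X) = 441 / 106.10 = 4.156 mol
n(A) = 195 / 159.15 = 1.225 mol
n(L) via (i) = (2/2)×4.156 = 4.156 mol
n(L) via (ii) = (3/2)×1.225 = 1.838 mol
total n(L) = 4.156 + 1.838 = 5.994 mol

5.99 mol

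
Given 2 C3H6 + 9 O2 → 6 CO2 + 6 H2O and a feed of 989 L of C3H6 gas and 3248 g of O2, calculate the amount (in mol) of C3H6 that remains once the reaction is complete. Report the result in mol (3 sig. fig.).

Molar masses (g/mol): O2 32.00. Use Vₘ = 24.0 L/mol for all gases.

n(C3H6) = 989.0 / 24.0 = 41.21 mol
n(O2) = 3248 / 32.00 = 101.5 mol
n/ν for C3H6 = 41.21/2 = 20.61
n/ν for O2 = 101.5/9 = 11.28
Smallest n/ν is O2 → limiting reagent.
C3H6 consumed = (2/9) × 101.5 = 22.56 mol
C3H6 remaining = 41.21 − 22.56 = 18.65 mol

18.7 mol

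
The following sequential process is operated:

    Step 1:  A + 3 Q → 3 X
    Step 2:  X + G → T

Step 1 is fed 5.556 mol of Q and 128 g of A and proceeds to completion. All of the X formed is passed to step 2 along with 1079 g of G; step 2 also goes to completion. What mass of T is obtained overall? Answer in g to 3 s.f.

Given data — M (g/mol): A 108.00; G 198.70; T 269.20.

Step 1:
n(Q) = 5.556 mol
n(A) = 128.0 / 108.00 = 1.185 mol
n/ν for Q = 5.556/3 = 1.852
n/ν for A = 1.185/1 = 1.185
Smallest n/ν is A → limiting reagent.
n(X) produced = (3/1) × 1.185 = 3.555 mol
Step 2:
n(X) available = 3.555 mol
n(G) = 1079 / 198.70 = 5.430 mol
n/ν for X = 3.555/1 = 3.555
n/ν for G = 5.430/1 = 5.430
Smallest n/ν is X → limiting reagent.
n(T) = (1/1) × 3.555 = 3.555 mol
mass = 3.555 × 269.20 = 957.0 g

957 g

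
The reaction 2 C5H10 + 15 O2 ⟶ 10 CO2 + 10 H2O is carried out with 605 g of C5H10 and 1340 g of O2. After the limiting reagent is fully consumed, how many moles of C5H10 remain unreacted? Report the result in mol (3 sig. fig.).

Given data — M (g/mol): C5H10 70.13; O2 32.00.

n(C5H10) = 605.0 / 70.13 = 8.627 mol
n(O2) = 1340 / 32.00 = 41.88 mol
n/ν for C5H10 = 8.627/2 = 4.314
n/ν for O2 = 41.88/15 = 2.792
Smallest n/ν is O2 → limiting reagent.
C5H10 consumed = (2/15) × 41.88 = 5.584 mol
C5H10 remaining = 8.627 − 5.584 = 3.043 mol

3.04 mol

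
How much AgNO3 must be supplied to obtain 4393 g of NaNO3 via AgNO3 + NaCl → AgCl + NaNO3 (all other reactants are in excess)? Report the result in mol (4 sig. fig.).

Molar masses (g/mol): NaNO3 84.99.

n(NaNO3) = 4393 / 84.99 = 51.69 mol
n(AgNO3) = (1/1) × 51.69 = 51.69 mol

51.69 mol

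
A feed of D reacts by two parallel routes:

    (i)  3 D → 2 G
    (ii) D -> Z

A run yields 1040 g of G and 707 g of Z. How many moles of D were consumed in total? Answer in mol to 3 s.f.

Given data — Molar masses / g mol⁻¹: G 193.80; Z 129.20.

13.5 mol

n(G) = 1040 / 193.80 = 5.366 mol
n(Z) = 707 / 129.20 = 5.472 mol
n(D) via (i) = (3/2)×5.366 = 8.049 mol
n(D) via (ii) = (1/1)×5.472 = 5.472 mol
total n(D) = 8.049 + 5.472 = 13.52 mol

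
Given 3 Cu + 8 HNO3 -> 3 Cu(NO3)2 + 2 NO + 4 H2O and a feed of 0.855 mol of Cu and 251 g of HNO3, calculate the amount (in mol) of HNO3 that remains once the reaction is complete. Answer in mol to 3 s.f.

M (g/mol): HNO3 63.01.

1.70 mol

n(Cu) = 0.8550 mol
n(HNO3) = 251.0 / 63.01 = 3.983 mol
n/ν for Cu = 0.8550/3 = 0.2850
n/ν for HNO3 = 3.983/8 = 0.4979
Smallest n/ν is Cu → limiting reagent.
HNO3 consumed = (8/3) × 0.8550 = 2.280 mol
HNO3 remaining = 3.983 − 2.280 = 1.703 mol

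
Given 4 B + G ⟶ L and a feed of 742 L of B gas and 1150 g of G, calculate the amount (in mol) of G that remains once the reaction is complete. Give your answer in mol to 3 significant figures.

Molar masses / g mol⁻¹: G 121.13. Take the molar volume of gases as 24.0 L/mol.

1.76 mol

n(B) = 742.0 / 24.0 = 30.92 mol
n(G) = 1150 / 121.13 = 9.494 mol
n/ν for B = 30.92/4 = 7.730
n/ν for G = 9.494/1 = 9.494
Smallest n/ν is B → limiting reagent.
G consumed = (1/4) × 30.92 = 7.730 mol
G remaining = 9.494 − 7.730 = 1.764 mol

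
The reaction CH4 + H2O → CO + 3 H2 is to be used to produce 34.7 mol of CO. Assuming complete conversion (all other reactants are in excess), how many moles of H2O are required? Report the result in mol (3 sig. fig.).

34.7 mol

n(CO) = 34.70 mol
n(H2O) = (1/1) × 34.70 = 34.70 mol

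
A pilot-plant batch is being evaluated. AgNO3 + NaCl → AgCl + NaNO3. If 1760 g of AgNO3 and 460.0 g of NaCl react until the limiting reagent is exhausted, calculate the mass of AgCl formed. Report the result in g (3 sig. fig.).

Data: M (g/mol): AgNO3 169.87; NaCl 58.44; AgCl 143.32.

1130 g

n(AgNO3) = 1760 / 169.87 = 10.36 mol
n(NaCl) = 460.0 / 58.44 = 7.871 mol
n/ν for AgNO3 = 10.36/1 = 10.36
n/ν for NaCl = 7.871/1 = 7.871
Smallest n/ν is NaCl → limiting reagent.
n(AgCl) = (1/1) × 7.871 = 7.871 mol
mass = 7.871 × 143.32 = 1128 g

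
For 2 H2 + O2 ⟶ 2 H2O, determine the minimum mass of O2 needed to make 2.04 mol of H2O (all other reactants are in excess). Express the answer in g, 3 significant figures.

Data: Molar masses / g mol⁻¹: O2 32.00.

32.6 g

n(H2O) = 2.040 mol
n(O2) = (1/2) × 2.040 = 1.020 mol
mass = 1.020 × 32.00 = 32.64 g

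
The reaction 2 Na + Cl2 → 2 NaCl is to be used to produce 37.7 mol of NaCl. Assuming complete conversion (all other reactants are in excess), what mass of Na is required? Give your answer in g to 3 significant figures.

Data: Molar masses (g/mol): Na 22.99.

867 g

n(NaCl) = 37.70 mol
n(Na) = (2/2) × 37.70 = 37.70 mol
mass = 37.70 × 22.99 = 866.7 g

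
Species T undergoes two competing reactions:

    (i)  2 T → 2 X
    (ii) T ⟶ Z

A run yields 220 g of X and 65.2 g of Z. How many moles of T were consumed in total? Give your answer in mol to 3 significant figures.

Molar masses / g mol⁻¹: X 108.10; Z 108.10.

2.64 mol

n(X) = 220 / 108.10 = 2.035 mol
n(Z) = 65.2 / 108.10 = 0.6031 mol
n(T) via (i) = (2/2)×2.035 = 2.035 mol
n(T) via (ii) = (1/1)×0.6031 = 0.6031 mol
total n(T) = 2.035 + 0.6031 = 2.638 mol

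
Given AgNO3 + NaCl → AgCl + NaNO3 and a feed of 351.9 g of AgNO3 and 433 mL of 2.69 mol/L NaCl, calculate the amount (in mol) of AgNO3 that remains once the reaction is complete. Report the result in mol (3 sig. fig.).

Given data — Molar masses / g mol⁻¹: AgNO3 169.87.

0.907 mol

n(AgNO3) = 351.9 / 169.87 = 2.072 mol
n(NaCl) = 2.69 × 433.0/1000 = 1.165 mol
n/ν for AgNO3 = 2.072/1 = 2.072
n/ν for NaCl = 1.165/1 = 1.165
Smallest n/ν is NaCl → limiting reagent.
AgNO3 consumed = (1/1) × 1.165 = 1.165 mol
AgNO3 remaining = 2.072 − 1.165 = 0.9070 mol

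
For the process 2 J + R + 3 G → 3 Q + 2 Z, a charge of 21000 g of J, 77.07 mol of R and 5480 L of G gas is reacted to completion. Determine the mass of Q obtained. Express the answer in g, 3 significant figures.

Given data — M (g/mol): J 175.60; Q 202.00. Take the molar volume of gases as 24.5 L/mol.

36200 g

n(J) = 21000 / 175.60 = 119.6 mol
n(R) = 77.07 mol
n(G) = 5480 / 24.5 = 223.7 mol
n/ν for J = 119.6/2 = 59.80
n/ν for R = 77.07/1 = 77.07
n/ν for G = 223.7/3 = 74.57
Smallest n/ν is J → limiting reagent.
n(Q) = (3/2) × 119.6 = 179.4 mol
mass = 179.4 × 202.00 = 36240 g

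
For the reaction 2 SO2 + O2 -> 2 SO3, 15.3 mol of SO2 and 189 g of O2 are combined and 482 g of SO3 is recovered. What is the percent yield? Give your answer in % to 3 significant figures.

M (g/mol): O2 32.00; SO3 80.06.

n(SO2) = 15.30 mol
n(O2) = 189.0 / 32.00 = 5.906 mol
n/ν for SO2 = 15.30/2 = 7.650
n/ν for O2 = 5.906/1 = 5.906
Smallest n/ν is O2 → limiting reagent.
theoretical n(SO3) = (2/1) × 5.906 = 11.81 mol → 945.5 g
% yield = 482 / 945.5 × 100 = 50.98 %

51.0 %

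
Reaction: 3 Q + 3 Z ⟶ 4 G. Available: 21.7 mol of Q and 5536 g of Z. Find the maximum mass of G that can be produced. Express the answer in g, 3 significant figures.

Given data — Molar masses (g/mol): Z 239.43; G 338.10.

9780 g

n(Q) = 21.70 mol
n(Z) = 5536 / 239.43 = 23.12 mol
n/ν → Q: 7.233, Z: 7.707; Q is limiting.
n(G) = (4/3) × 21.70 = 28.93 mol
mass = 28.93 × 338.10 = 9781 g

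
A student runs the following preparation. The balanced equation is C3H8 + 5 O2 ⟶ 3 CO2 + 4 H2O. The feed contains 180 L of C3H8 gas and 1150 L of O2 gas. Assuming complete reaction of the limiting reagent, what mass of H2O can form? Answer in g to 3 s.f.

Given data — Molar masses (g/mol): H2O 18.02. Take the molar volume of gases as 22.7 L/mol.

572 g

n(C3H8) = 180.0 / 22.7 = 7.930 mol
n(O2) = 1150 / 22.7 = 50.66 mol
n/ν for C3H8 = 7.930/1 = 7.930
n/ν for O2 = 50.66/5 = 10.13
Smallest n/ν is C3H8 → limiting reagent.
n(H2O) = (4/1) × 7.930 = 31.72 mol
mass = 31.72 × 18.02 = 571.6 g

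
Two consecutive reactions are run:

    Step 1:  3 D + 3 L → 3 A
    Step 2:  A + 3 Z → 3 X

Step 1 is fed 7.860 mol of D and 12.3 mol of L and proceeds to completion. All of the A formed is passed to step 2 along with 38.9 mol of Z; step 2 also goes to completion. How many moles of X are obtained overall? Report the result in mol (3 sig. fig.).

23.6 mol

Step 1:
n(D) = 7.860 mol
n(L) = 12.30 mol
n/ν for D = 7.860/3 = 2.620
n/ν for L = 12.30/3 = 4.100
Smallest n/ν is D → limiting reagent.
n(A) produced = (3/3) × 7.860 = 7.860 mol
Step 2:
n(A) available = 7.860 mol
n(Z) = 38.90 mol
n/ν for A = 7.860/1 = 7.860
n/ν for Z = 38.90/3 = 12.97
Smallest n/ν is A → limiting reagent.
n(X) = (3/1) × 7.860 = 23.58 mol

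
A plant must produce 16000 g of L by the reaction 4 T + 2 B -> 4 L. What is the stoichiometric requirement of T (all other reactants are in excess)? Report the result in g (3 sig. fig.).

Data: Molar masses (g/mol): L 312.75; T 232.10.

n(L) = 16000 / 312.75 = 51.16 mol
n(T) = (4/4) × 51.16 = 51.16 mol
mass = 51.16 × 232.10 = 11870 g

11900 g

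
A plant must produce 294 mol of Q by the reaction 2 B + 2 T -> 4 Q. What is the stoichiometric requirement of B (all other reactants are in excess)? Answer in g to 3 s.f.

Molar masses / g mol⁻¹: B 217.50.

n(Q) = 294.0 mol
n(B) = (2/4) × 294.0 = 147.0 mol
mass = 147.0 × 217.50 = 31970 g

32000 g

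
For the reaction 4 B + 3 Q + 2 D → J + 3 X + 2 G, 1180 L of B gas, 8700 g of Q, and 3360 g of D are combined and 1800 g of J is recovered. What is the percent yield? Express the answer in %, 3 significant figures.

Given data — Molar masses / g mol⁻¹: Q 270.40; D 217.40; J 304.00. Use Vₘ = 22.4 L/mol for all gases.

76.6 %

n(B) = 1180 / 22.4 = 52.68 mol
n(Q) = 8700 / 270.40 = 32.17 mol
n(D) = 3360 / 217.40 = 15.46 mol
n/ν for B = 52.68/4 = 13.17
n/ν for Q = 32.17/3 = 10.72
n/ν for D = 15.46/2 = 7.730
Smallest n/ν is D → limiting reagent.
theoretical n(J) = (1/2) × 15.46 = 7.730 mol → 2350 g
% yield = 1800 / 2350 × 100 = 76.60 %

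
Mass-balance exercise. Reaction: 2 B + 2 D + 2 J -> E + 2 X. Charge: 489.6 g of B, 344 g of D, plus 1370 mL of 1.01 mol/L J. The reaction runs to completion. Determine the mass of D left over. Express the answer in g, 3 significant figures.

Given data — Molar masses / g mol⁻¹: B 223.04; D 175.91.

101 g

n(B) = 489.6 / 223.04 = 2.195 mol
n(D) = 344.0 / 175.91 = 1.956 mol
n(J) = 1.01 × 1370/1000 = 1.384 mol
n/ν → B: 1.098, D: 0.9780, J: 0.6920; J is limiting.
D consumed = (2/2) × 1.384 = 1.384 mol
D remaining = 1.956 − 1.384 = 0.5720 mol
mass = 0.5720 × 175.91 = 100.6 g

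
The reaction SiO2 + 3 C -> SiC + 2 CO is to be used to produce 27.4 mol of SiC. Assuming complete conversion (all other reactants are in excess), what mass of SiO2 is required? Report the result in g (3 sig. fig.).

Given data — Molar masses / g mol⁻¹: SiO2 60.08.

n(SiC) = 27.40 mol
n(SiO2) = (1/1) × 27.40 = 27.40 mol
mass = 27.40 × 60.08 = 1646 g

1650 g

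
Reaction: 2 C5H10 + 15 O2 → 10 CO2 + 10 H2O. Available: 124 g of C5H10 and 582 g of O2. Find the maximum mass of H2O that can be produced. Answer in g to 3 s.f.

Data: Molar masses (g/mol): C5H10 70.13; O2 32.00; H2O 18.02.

n(C5H10) = 124.0 / 70.13 = 1.768 mol
n(O2) = 582.0 / 32.00 = 18.19 mol
n/ν for C5H10 = 1.768/2 = 0.8840
n/ν for O2 = 18.19/15 = 1.213
Smallest n/ν is C5H10 → limiting reagent.
n(H2O) = (10/2) × 1.768 = 8.840 mol
mass = 8.840 × 18.02 = 159.3 g

159 g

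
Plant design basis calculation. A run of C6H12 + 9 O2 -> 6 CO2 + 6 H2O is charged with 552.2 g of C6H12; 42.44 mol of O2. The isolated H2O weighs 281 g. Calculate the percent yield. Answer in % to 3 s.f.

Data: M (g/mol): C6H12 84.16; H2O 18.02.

55.1 %

n(C6H12) = 552.2 / 84.16 = 6.561 mol
n(O2) = 42.44 mol
n/ν → C6H12: 6.561, O2: 4.716; O2 is limiting.
theoretical n(H2O) = (6/9) × 42.44 = 28.29 mol → 509.8 g
% yield = 281 / 509.8 × 100 = 55.12 %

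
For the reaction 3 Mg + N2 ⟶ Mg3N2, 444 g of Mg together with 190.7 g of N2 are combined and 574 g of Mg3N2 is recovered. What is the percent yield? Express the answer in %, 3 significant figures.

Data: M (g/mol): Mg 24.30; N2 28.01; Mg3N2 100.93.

93.4 %

n(Mg) = 444.0 / 24.30 = 18.27 mol
n(N2) = 190.7 / 28.01 = 6.808 mol
n/ν for Mg = 18.27/3 = 6.090
n/ν for N2 = 6.808/1 = 6.808
Smallest n/ν is Mg → limiting reagent.
theoretical n(Mg3N2) = (1/3) × 18.27 = 6.090 mol → 614.7 g
% yield = 574 / 614.7 × 100 = 93.38 %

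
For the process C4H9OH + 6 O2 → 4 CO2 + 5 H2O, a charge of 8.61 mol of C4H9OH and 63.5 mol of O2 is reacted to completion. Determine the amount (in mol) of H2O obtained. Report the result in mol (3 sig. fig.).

43.1 mol

n(C4H9OH) = 8.610 mol
n(O2) = 63.50 mol
n/ν for C4H9OH = 8.610/1 = 8.610
n/ν for O2 = 63.50/6 = 10.58
Smallest n/ν is C4H9OH → limiting reagent.
n(H2O) = (5/1) × 8.610 = 43.05 mol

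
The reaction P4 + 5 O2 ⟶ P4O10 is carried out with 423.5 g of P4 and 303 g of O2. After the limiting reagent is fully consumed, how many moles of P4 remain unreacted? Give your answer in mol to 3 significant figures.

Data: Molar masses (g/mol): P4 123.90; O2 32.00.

n(P4) = 423.5 / 123.90 = 3.418 mol
n(O2) = 303.0 / 32.00 = 9.469 mol
n/ν for P4 = 3.418/1 = 3.418
n/ν for O2 = 9.469/5 = 1.894
Smallest n/ν is O2 → limiting reagent.
P4 consumed = (1/5) × 9.469 = 1.894 mol
P4 remaining = 3.418 − 1.894 = 1.524 mol

1.52 mol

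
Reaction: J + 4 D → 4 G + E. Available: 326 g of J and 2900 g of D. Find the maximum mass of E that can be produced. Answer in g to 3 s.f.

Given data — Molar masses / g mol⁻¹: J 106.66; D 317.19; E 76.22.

n(J) = 326.0 / 106.66 = 3.056 mol
n(D) = 2900 / 317.19 = 9.143 mol
n/ν → J: 3.056, D: 2.286; D is limiting.
n(E) = (1/4) × 9.143 = 2.286 mol
mass = 2.286 × 76.22 = 174.2 g

174 g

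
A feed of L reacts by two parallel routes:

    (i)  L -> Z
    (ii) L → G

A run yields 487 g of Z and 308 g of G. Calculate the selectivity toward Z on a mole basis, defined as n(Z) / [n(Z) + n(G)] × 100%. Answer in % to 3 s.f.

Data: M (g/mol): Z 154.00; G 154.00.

61.3 %

n(Z) = 487 / 154.00 = 3.162 mol
n(G) = 308 / 154.00 = 2.000 mol
selectivity = 3.162/(3.162+2.000) × 100 = 61.26 %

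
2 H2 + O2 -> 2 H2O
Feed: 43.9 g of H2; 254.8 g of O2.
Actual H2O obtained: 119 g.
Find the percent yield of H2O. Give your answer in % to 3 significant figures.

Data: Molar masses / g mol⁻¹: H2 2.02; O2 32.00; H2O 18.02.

41.5 %

n(H2) = 43.90 / 2.02 = 21.73 mol
n(O2) = 254.8 / 32.00 = 7.963 mol
n/ν for H2 = 21.73/2 = 10.87
n/ν for O2 = 7.963/1 = 7.963
Smallest n/ν is O2 → limiting reagent.
theoretical n(H2O) = (2/1) × 7.963 = 15.93 mol → 287.1 g
% yield = 119 / 287.1 × 100 = 41.45 %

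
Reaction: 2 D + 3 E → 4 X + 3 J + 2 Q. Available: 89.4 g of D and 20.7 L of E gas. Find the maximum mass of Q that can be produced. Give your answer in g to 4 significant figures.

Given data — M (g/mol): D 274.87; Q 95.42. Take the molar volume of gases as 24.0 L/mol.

n(D) = 89.40 / 274.87 = 0.3252 mol
n(E) = 20.70 / 24.0 = 0.8625 mol
n/ν for D = 0.3252/2 = 0.1626
n/ν for E = 0.8625/3 = 0.2875
Smallest n/ν is D → limiting reagent.
n(Q) = (2/2) × 0.3252 = 0.3252 mol
mass = 0.3252 × 95.42 = 31.03 g

31.03 g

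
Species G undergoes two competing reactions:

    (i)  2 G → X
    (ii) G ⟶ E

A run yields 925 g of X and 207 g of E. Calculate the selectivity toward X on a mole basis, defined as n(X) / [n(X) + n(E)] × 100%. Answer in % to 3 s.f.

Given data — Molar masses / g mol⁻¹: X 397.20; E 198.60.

n(X) = 925 / 397.20 = 2.329 mol
n(E) = 207 / 198.60 = 1.042 mol
selectivity = 2.329/(2.329+1.042) × 100 = 69.09 %

69.1 %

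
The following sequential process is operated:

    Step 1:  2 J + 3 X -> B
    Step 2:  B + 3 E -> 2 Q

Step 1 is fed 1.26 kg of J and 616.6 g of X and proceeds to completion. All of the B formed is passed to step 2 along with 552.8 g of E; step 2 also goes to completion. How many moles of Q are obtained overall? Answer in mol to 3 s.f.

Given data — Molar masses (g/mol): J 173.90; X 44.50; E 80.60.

4.57 mol

Step 1:
n(J) = 1.260×1000 / 173.90 = 7.246 mol
n(X) = 616.6 / 44.50 = 13.86 mol
n/ν → J: 3.623, X: 4.620; J is limiting.
n(B) produced = (1/2) × 7.246 = 3.623 mol
Step 2:
n(B) available = 3.623 mol
n(E) = 552.8 / 80.60 = 6.859 mol
n/ν → B: 3.623, E: 2.286; E is limiting.
n(Q) = (2/3) × 6.859 = 4.573 mol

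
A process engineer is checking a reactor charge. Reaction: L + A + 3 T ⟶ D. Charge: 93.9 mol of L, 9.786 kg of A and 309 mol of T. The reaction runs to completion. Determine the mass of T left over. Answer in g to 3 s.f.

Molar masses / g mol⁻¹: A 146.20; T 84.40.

9130 g

n(L) = 93.90 mol
n(A) = 9.786×1000 / 146.20 = 66.94 mol
n(T) = 309.0 mol
n/ν → L: 93.90, A: 66.94, T: 103.0; A is limiting.
T consumed = (3/1) × 66.94 = 200.8 mol
T remaining = 309.0 − 200.8 = 108.2 mol
mass = 108.2 × 84.40 = 9132 g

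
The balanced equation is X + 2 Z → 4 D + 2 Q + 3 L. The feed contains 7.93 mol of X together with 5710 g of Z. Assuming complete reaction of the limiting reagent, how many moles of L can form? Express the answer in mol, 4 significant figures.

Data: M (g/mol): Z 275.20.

23.79 mol

n(X) = 7.930 mol
n(Z) = 5710 / 275.20 = 20.75 mol
n/ν → X: 7.930, Z: 10.38; X is limiting.
n(L) = (3/1) × 7.930 = 23.79 mol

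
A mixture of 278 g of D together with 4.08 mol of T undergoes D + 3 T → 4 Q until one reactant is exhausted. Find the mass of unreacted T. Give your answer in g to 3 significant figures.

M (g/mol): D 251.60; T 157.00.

n(D) = 278.0 / 251.60 = 1.105 mol
n(T) = 4.080 mol
n/ν for D = 1.105/1 = 1.105
n/ν for T = 4.080/3 = 1.360
Smallest n/ν is D → limiting reagent.
T consumed = (3/1) × 1.105 = 3.315 mol
T remaining = 4.080 − 3.315 = 0.7650 mol
mass = 0.7650 × 157.00 = 120.1 g

120 g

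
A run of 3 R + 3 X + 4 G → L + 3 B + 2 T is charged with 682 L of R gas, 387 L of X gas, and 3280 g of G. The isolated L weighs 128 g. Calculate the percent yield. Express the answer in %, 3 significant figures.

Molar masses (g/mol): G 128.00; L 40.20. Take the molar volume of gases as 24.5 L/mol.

n(R) = 682.0 / 24.5 = 27.84 mol
n(X) = 387.0 / 24.5 = 15.80 mol
n(G) = 3280 / 128.00 = 25.63 mol
n/ν → R: 9.280, X: 5.267, G: 6.408; X is limiting.
theoretical n(L) = (1/3) × 15.80 = 5.267 mol → 211.7 g
% yield = 128 / 211.7 × 100 = 60.46 %

60.5 %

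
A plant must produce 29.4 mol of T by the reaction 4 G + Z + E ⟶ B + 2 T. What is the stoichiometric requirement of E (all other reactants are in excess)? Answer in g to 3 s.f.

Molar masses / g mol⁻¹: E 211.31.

3110 g

n(T) = 29.40 mol
n(E) = (1/2) × 29.40 = 14.70 mol
mass = 14.70 × 211.31 = 3106 g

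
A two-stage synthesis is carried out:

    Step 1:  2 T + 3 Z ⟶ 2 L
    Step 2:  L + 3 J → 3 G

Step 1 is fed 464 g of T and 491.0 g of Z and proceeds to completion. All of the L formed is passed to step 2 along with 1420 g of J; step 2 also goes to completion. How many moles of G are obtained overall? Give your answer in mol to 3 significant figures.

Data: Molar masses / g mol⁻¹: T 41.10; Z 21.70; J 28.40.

Step 1:
n(T) = 464.0 / 41.10 = 11.29 mol
n(Z) = 491.0 / 21.70 = 22.63 mol
n/ν for T = 11.29/2 = 5.645
n/ν for Z = 22.63/3 = 7.543
Smallest n/ν is T → limiting reagent.
n(L) produced = (2/2) × 11.29 = 11.29 mol
Step 2:
n(L) available = 11.29 mol
n(J) = 1420 / 28.40 = 50.00 mol
n/ν for L = 11.29/1 = 11.29
n/ν for J = 50.00/3 = 16.67
Smallest n/ν is L → limiting reagent.
n(G) = (3/1) × 11.29 = 33.87 mol

33.9 mol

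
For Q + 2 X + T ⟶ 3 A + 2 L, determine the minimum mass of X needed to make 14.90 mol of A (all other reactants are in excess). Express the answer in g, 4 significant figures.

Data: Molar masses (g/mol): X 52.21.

n(A) = 14.90 mol
n(X) = (2/3) × 14.90 = 9.933 mol
mass = 9.933 × 52.21 = 518.6 g

518.6 g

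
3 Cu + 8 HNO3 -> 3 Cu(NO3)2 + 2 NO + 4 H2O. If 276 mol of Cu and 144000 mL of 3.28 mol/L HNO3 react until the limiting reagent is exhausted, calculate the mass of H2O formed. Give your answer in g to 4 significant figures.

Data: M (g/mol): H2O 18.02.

n(Cu) = 276.0 mol
n(HNO3) = 3.28 × 144000/1000 = 472.3 mol
n/ν for Cu = 276.0/3 = 92.00
n/ν for HNO3 = 472.3/8 = 59.04
Smallest n/ν is HNO3 → limiting reagent.
n(H2O) = (4/8) × 472.3 = 236.2 mol
mass = 236.2 × 18.02 = 4256 g

4256 g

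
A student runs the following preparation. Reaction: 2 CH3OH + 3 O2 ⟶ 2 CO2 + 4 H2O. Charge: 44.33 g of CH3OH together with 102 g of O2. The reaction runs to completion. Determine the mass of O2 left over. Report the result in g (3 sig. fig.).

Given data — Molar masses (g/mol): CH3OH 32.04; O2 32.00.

n(CH3OH) = 44.33 / 32.04 = 1.384 mol
n(O2) = 102.0 / 32.00 = 3.188 mol
n/ν for CH3OH = 1.384/2 = 0.6920
n/ν for O2 = 3.188/3 = 1.063
Smallest n/ν is CH3OH → limiting reagent.
O2 consumed = (3/2) × 1.384 = 2.076 mol
O2 remaining = 3.188 − 2.076 = 1.112 mol
mass = 1.112 × 32.00 = 35.58 g

35.6 g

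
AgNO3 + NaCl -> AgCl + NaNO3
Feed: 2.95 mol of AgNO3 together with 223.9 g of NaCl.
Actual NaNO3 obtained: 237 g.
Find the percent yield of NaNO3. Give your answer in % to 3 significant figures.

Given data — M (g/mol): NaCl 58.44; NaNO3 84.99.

94.5 %

n(AgNO3) = 2.950 mol
n(NaCl) = 223.9 / 58.44 = 3.831 mol
n/ν for AgNO3 = 2.950/1 = 2.950
n/ν for NaCl = 3.831/1 = 3.831
Smallest n/ν is AgNO3 → limiting reagent.
theoretical n(NaNO3) = (1/1) × 2.950 = 2.950 mol → 250.7 g
% yield = 237 / 250.7 × 100 = 94.54 %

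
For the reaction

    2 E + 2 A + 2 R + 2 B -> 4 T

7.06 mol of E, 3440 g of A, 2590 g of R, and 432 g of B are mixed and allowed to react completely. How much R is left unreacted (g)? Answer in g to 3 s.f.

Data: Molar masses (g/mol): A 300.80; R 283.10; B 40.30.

n(E) = 7.060 mol
n(A) = 3440 / 300.80 = 11.44 mol
n(R) = 2590 / 283.10 = 9.149 mol
n(B) = 432.0 / 40.30 = 10.72 mol
n/ν → E: 3.530, A: 5.720, R: 4.575, B: 5.360; E is limiting.
R consumed = (2/2) × 7.060 = 7.060 mol
R remaining = 9.149 − 7.060 = 2.089 mol
mass = 2.089 × 283.10 = 591.4 g

591 g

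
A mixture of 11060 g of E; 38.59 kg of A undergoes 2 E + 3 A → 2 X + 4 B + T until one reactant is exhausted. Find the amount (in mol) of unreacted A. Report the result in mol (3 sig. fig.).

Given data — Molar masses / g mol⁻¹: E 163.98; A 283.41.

n(E) = 11060 / 163.98 = 67.45 mol
n(A) = 38.59×1000 / 283.41 = 136.2 mol
n/ν for E = 67.45/2 = 33.73
n/ν for A = 136.2/3 = 45.40
Smallest n/ν is E → limiting reagent.
A consumed = (3/2) × 67.45 = 101.2 mol
A remaining = 136.2 − 101.2 = 35.00 mol

35.0 mol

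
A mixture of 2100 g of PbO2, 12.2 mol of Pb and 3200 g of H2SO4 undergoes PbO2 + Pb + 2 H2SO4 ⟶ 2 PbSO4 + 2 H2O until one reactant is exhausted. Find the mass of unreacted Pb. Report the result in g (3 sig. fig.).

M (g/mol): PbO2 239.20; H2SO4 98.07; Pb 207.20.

709 g

n(PbO2) = 2100 / 239.20 = 8.779 mol
n(Pb) = 12.20 mol
n(H2SO4) = 3200 / 98.07 = 32.63 mol
n/ν → PbO2: 8.779, Pb: 12.20, H2SO4: 16.32; PbO2 is limiting.
Pb consumed = (1/1) × 8.779 = 8.779 mol
Pb remaining = 12.20 − 8.779 = 3.421 mol
mass = 3.421 × 207.20 = 708.8 g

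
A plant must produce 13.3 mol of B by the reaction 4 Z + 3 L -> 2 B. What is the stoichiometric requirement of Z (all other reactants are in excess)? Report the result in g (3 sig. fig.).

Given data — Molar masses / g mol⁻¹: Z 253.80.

6750 g

n(B) = 13.30 mol
n(Z) = (4/2) × 13.30 = 26.60 mol
mass = 26.60 × 253.80 = 6751 g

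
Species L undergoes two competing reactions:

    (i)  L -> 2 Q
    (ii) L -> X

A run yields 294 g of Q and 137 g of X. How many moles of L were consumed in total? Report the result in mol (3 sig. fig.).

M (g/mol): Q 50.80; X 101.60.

4.24 mol

n(Q) = 294 / 50.80 = 5.787 mol
n(X) = 137 / 101.60 = 1.348 mol
n(L) via (i) = (1/2)×5.787 = 2.894 mol
n(L) via (ii) = (1/1)×1.348 = 1.348 mol
total n(L) = 2.894 + 1.348 = 4.242 mol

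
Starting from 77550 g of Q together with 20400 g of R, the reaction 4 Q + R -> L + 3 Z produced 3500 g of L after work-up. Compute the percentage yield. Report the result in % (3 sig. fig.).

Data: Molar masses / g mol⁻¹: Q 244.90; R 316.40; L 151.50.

35.8 %

n(Q) = 77550 / 244.90 = 316.7 mol
n(R) = 20400 / 316.40 = 64.48 mol
n/ν for Q = 316.7/4 = 79.18
n/ν for R = 64.48/1 = 64.48
Smallest n/ν is R → limiting reagent.
theoretical n(L) = (1/1) × 64.48 = 64.48 mol → 9769 g
% yield = 3500 / 9769 × 100 = 35.83 %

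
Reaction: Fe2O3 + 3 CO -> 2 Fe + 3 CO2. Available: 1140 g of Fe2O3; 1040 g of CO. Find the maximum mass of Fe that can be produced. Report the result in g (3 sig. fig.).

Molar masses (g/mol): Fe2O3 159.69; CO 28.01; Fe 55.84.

797 g

n(Fe2O3) = 1140 / 159.69 = 7.139 mol
n(CO) = 1040 / 28.01 = 37.13 mol
n/ν for Fe2O3 = 7.139/1 = 7.139
n/ν for CO = 37.13/3 = 12.38
Smallest n/ν is Fe2O3 → limiting reagent.
n(Fe) = (2/1) × 7.139 = 14.28 mol
mass = 14.28 × 55.84 = 797.4 g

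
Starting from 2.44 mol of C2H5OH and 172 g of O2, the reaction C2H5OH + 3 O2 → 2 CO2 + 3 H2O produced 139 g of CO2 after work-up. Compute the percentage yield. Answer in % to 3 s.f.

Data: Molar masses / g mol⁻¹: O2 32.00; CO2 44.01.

n(C2H5OH) = 2.440 mol
n(O2) = 172.0 / 32.00 = 5.375 mol
n/ν for C2H5OH = 2.440/1 = 2.440
n/ν for O2 = 5.375/3 = 1.792
Smallest n/ν is O2 → limiting reagent.
theoretical n(CO2) = (2/3) × 5.375 = 3.583 mol → 157.7 g
% yield = 139 / 157.7 × 100 = 88.14 %

88.1 %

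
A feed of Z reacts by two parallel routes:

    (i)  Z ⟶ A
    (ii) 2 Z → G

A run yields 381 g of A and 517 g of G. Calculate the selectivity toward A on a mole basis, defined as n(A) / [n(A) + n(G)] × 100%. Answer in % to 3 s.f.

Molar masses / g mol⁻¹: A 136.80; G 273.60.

59.6 %

n(A) = 381 / 136.80 = 2.785 mol
n(G) = 517 / 273.60 = 1.890 mol
selectivity = 2.785/(2.785+1.890) × 100 = 59.57 %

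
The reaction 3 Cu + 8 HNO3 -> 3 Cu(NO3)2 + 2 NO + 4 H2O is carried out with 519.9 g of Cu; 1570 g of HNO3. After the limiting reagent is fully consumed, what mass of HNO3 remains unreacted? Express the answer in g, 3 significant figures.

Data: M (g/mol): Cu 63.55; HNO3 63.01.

n(Cu) = 519.9 / 63.55 = 8.181 mol
n(HNO3) = 1570 / 63.01 = 24.92 mol
n/ν → Cu: 2.727, HNO3: 3.115; Cu is limiting.
HNO3 consumed = (8/3) × 8.181 = 21.82 mol
HNO3 remaining = 24.92 − 21.82 = 3.100 mol
mass = 3.100 × 63.01 = 195.3 g

195 g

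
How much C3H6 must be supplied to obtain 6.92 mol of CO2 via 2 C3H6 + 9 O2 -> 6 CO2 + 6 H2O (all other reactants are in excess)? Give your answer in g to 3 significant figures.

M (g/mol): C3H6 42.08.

n(CO2) = 6.920 mol
n(C3H6) = (2/6) × 6.920 = 2.307 mol
mass = 2.307 × 42.08 = 97.08 g

97.1 g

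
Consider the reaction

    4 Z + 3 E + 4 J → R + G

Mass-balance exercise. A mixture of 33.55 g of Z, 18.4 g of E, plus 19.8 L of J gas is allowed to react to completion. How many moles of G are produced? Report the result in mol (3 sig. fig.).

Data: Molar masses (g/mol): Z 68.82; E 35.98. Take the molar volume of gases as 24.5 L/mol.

n(Z) = 33.55 / 68.82 = 0.4875 mol
n(E) = 18.40 / 35.98 = 0.5114 mol
n(J) = 19.80 / 24.5 = 0.8082 mol
n/ν for Z = 0.4875/4 = 0.1219
n/ν for E = 0.5114/3 = 0.1705
n/ν for J = 0.8082/4 = 0.2021
Smallest n/ν is Z → limiting reagent.
n(G) = (1/4) × 0.4875 = 0.1219 mol

0.122 mol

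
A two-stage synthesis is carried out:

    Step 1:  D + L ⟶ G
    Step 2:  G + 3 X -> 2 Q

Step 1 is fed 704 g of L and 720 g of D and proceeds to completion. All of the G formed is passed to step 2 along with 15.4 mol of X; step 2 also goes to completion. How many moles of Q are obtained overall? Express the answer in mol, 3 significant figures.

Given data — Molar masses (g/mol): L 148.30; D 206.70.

Step 1:
n(L) = 704.0 / 148.30 = 4.747 mol
n(D) = 720.0 / 206.70 = 3.483 mol
n/ν for L = 4.747/1 = 4.747
n/ν for D = 3.483/1 = 3.483
Smallest n/ν is D → limiting reagent.
n(G) produced = (1/1) × 3.483 = 3.483 mol
Step 2:
n(G) available = 3.483 mol
n(X) = 15.40 mol
n/ν for G = 3.483/1 = 3.483
n/ν for X = 15.40/3 = 5.133
Smallest n/ν is G → limiting reagent.
n(Q) = (2/1) × 3.483 = 6.966 mol

6.97 mol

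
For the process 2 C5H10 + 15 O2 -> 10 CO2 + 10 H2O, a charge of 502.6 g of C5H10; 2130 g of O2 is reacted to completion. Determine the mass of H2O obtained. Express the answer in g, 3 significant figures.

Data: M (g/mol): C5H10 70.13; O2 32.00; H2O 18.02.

n(C5H10) = 502.6 / 70.13 = 7.167 mol
n(O2) = 2130 / 32.00 = 66.56 mol
n/ν for C5H10 = 7.167/2 = 3.584
n/ν for O2 = 66.56/15 = 4.437
Smallest n/ν is C5H10 → limiting reagent.
n(H2O) = (10/2) × 7.167 = 35.84 mol
mass = 35.84 × 18.02 = 645.8 g

646 g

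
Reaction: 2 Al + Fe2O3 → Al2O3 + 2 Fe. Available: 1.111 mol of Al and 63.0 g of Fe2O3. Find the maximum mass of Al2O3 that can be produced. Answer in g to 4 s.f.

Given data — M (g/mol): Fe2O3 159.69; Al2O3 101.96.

n(Al) = 1.111 mol
n(Fe2O3) = 63.00 / 159.69 = 0.3945 mol
n/ν for Al = 1.111/2 = 0.5555
n/ν for Fe2O3 = 0.3945/1 = 0.3945
Smallest n/ν is Fe2O3 → limiting reagent.
n(Al2O3) = (1/1) × 0.3945 = 0.3945 mol
mass = 0.3945 × 101.96 = 40.22 g

40.22 g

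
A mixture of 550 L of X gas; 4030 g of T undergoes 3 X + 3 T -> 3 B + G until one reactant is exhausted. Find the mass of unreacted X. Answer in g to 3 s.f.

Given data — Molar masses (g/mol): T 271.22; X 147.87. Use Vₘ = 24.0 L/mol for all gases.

1190 g

n(X) = 550.0 / 24.0 = 22.92 mol
n(T) = 4030 / 271.22 = 14.86 mol
n/ν → X: 7.640, T: 4.953; T is limiting.
X consumed = (3/3) × 14.86 = 14.86 mol
X remaining = 22.92 − 14.86 = 8.060 mol
mass = 8.060 × 147.87 = 1192 g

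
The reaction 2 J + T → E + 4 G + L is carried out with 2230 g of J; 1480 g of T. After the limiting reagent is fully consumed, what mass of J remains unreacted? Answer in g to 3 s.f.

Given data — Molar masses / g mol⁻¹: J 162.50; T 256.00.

351 g

n(J) = 2230 / 162.50 = 13.72 mol
n(T) = 1480 / 256.00 = 5.781 mol
n/ν for J = 13.72/2 = 6.860
n/ν for T = 5.781/1 = 5.781
Smallest n/ν is T → limiting reagent.
J consumed = (2/1) × 5.781 = 11.56 mol
J remaining = 13.72 − 11.56 = 2.160 mol
mass = 2.160 × 162.50 = 351.0 g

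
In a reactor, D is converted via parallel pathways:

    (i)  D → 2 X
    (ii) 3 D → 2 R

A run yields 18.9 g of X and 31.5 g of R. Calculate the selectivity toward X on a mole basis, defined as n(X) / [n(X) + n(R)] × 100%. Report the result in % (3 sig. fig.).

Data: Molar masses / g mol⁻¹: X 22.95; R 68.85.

n(X) = 18.9 / 22.95 = 0.8235 mol
n(R) = 31.5 / 68.85 = 0.4575 mol
selectivity = 0.8235/(0.8235+0.4575) × 100 = 64.29 %

64.3 %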